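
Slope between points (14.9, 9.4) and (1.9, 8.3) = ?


dy = 8.3 - 9.4 = -1.1
dx = 1.9 - 14.9 = -13.0
m = -1.1/(-13.0) = 0.0846

m = 0.0846


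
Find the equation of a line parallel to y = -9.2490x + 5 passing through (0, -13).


Parallel lines have equal slopes.
m2 = -9.2490
b2 = -13 + 9.2490*0 = -13.0000

y = -9.2490x - 13.0000


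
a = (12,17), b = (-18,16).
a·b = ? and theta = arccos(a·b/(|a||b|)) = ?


a·b = 12*(-18) + 17*16 = -216 + 272 = 56
|a| = sqrt(144+289) = 20.8087
|b| = sqrt(324+256) = 24.0832
cos(theta) = 56/(sqrt(433)*sqrt(580)) = 56/sqrt(251140) = 0.111746
theta = arccos(56/sqrt(251140)) = 83.5841 degrees

a·b = 56, theta = 83.5841 deg


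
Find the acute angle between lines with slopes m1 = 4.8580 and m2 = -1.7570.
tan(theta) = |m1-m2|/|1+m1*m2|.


m1-m2 = 6.615
1+m1*m2 = -7.535506
tan(theta) = |6.615/(-7.535506)| = 0.877844
theta = arctan(|6.615/(-7.535506)|) = 41.2781 degrees (acute angle)

41.2781 degrees


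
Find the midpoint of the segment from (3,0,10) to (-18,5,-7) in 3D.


Mx = (3- 18)/2 = -7.5000
My = (0+5)/2 = 2.5000
Mz = (10- 7)/2 = 1.5000

M = (-7.5000, 2.5000, 1.5000)


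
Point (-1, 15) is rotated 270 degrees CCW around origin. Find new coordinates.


cos(270) = 0, sin(270) = -1
x' = -1*0 - 15*(-1) = 15
y' = -1*(-1) + 15*0 = 1

(15, 1)


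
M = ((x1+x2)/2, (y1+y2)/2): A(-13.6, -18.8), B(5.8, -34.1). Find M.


Mx = (-13.6 + 5.8)/2 = -7.8/2 = -3.9000
My = (-18.8 - 34.1)/2 = -52.9/2 = -26.4500

(-3.9000, -26.4500)


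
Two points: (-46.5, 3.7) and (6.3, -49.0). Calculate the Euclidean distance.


dx = 6.3 + 46.5 = 52.8
dy = -49.0 - 3.7 = -52.7
d = sqrt(2787.84 + 2777.29) = sqrt(5565.13) = 74.5998

74.5998


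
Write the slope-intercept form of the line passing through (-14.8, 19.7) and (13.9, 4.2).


m = (-15.5)/(28.7) = -0.5401
b = y1 - m*x1 = 19.7 - (-15.5*(-14.8))/(28.7) = 19.7 - 7.9930 = 11.7070

y = -0.5401x + 11.7070


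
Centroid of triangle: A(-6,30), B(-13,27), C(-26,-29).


Gx = (-6- 13- 26)/3 = -45/3 = -15.0000
Gy = (30+27- 29)/3 = 28/3 = 9.3333

G = (-15.0000, 9.3333)


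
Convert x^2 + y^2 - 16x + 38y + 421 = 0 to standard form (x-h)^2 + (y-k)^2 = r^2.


h = -D/2 = 16/2 = 8
k = -E/2 = -38/2 = -19
r^2 = h^2 + k^2 - F = 64 + 361 - 421 = 4
r = 2

Center (8, -19), radius = 2


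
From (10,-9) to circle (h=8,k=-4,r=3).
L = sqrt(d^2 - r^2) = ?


d = sqrt((10-8)^2 + (-9+ 4)^2) = sqrt(4+25) = 5.3852
L = sqrt(29.0000 - 9) = sqrt(20.0000) = 4.4721

4.4721


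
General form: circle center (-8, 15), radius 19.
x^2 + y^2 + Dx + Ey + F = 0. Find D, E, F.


(x+ 8)^2 + (y-15)^2 = 19^2
D = -2h = 16, E = -2k = -30
F = h^2+k^2-r^2 = 64+225-361 = -72

D = 16, E = -30, F = -72


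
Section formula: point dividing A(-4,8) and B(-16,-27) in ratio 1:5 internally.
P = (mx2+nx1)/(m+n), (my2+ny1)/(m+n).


Px = (1*(-16) + 5*(-4))/6 = -36/6 = -6.0000
Py = (1*(-27) + 5*8)/6 = 13/6 = 2.1667

P = (-6.0000, 2.1667)


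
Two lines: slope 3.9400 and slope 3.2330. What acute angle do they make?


m1-m2 = 0.707
1+m1*m2 = 13.73802
tan(theta) = |0.707/13.73802| = 0.051463
theta = arctan(|0.707/13.73802|) = 2.9460 degrees (acute angle)

2.9460 degrees


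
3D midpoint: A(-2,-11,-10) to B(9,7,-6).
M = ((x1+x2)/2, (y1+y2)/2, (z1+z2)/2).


Mx = (-2+9)/2 = 3.5000
My = (-11+7)/2 = -2.0000
Mz = (-10- 6)/2 = -8.0000

M = (3.5000, -2.0000, -8.0000)


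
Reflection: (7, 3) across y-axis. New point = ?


Reflection rule for y-axis: (-x, y)
(7, 3) -> (-7, 3)

(-7, 3)


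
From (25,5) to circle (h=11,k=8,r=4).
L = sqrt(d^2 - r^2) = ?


d = sqrt((25-11)^2 + (5-8)^2) = sqrt(196+9) = 14.3178
L = sqrt(205.0000 - 16) = sqrt(189.0000) = 13.7477

13.7477


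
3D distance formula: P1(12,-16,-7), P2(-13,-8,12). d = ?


dx=-25, dy=8, dz=19
d = sqrt(625+64+361) = sqrt(1050) = 32.4037

32.4037


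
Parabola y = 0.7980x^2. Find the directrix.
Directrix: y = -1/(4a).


a = 0.7980
1/(4a) = 0.3133
directrix: y = -0.3133 = -0.3133

y = -0.3133


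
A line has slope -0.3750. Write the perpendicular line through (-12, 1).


Perpendicular slope = -1/m1 = -1/(-0.3750) = 2.6667
b2 = y0 - m2*x0 = 1 - 12/(-0.3750) = 1 + 32.0000 = 33.0000

y = 2.6667x + 33.0000


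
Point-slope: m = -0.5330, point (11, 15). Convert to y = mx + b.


y - 15 = -0.5330(x - 11)
y = -0.5330x + 15 + 0.5330*11
y = -0.5330x + 20.8630

y = -0.5330x + 20.8630


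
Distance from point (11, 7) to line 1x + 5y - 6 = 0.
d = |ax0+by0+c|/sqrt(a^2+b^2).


|1*11 + 5*7 - 6| = |40| = 40
sqrt(1 + 25) = sqrt(26) = 5.0990
d = 40/sqrt(26) = 7.8446

7.8446


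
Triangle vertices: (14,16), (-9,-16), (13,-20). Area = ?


14*(-16+ 20) = 56
-9*(-20-16) = 324
13*(16+ 16) = 416
sum = 796
Area = |796|/2 = 398.0000

398.0000 sq units


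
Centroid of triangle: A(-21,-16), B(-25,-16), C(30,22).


Gx = (-21- 25+30)/3 = -16/3 = -5.3333
Gy = (-16- 16+22)/3 = -10/3 = -3.3333

G = (-5.3333, -3.3333)


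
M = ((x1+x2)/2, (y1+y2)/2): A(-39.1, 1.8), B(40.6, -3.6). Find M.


Mx = (-39.1 + 40.6)/2 = 1.5/2 = 0.7500
My = (1.8 - 3.6)/2 = -1.8/2 = -0.9000

(0.7500, -0.9000)


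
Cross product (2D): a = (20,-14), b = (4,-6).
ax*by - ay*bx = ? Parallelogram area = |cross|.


cross = 20*(-6) + 14*4 = -120 + 56 = -64
Parallelogram area = |-64| = 64

cross = -64, parallelogram area = 64


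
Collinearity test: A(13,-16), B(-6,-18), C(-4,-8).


13*(-18+ 8) - 6*(-8+ 16) - 4*(-16+ 18)
= -130 - 48 - 8 = -186

No, not collinear (determinant = -186)


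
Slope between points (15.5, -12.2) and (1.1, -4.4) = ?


dy = -4.4 + 12.2 = 7.8
dx = 1.1 - 15.5 = -14.4
m = 7.8/(-14.4) = -0.5417

m = -0.5417


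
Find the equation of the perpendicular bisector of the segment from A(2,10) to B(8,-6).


Midpoint = (5, 2)
Slope of AB = dy/dx = -16/6 = -2.6667
Perp slope = -dx/dy = 6/16 = 0.3750
b = My - (perp slope)*Mx = 2 + (6*5)/(-16) = 2 - 1.8750 = 0.1250

y = 0.3750x + 0.1250


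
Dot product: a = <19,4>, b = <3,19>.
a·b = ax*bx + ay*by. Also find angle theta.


a·b = 19*3 + 4*19 = 57 + 76 = 133
|a| = sqrt(361+16) = 19.4165
|b| = sqrt(9+361) = 19.2354
cos(theta) = 133/(sqrt(377)*sqrt(370)) = 133/sqrt(139490) = 0.356107
theta = arccos(133/sqrt(139490)) = 69.1387 degrees

a·b = 133, theta = 69.1387 deg


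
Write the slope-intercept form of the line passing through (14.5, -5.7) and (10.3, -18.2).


m = (-12.5)/(-4.2) = 2.9762
b = y1 - m*x1 = -5.7 - (-12.5*14.5)/(-4.2) = -5.7 - 43.1548 = -48.8548

y = 2.9762x - 48.8548


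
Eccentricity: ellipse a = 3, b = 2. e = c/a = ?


c = sqrt(9-4) = sqrt(5) = 2.2361
e = c/a = sqrt(5)/3 = 0.7454

e = 0.7454


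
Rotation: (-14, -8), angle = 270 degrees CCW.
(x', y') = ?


cos(270) = 0, sin(270) = -1
x' = -14*0 + 8*(-1) = -8
y' = -14*(-1) - 8*0 = 14

(-8, 14)


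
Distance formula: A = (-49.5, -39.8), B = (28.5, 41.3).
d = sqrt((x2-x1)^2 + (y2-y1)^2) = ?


dx = 28.5 + 49.5 = 78.0
dy = 41.3 + 39.8 = 81.1
d = sqrt(6084.0 + 6577.21) = sqrt(12661.21) = 112.5220

112.5220


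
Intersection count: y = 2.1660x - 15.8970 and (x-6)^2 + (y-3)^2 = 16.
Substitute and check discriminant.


Substitute y = 2.1660x - 15.8970: (x-6)^2 + (2.1660x- 15.8970-3)^2 = 16
Expand to Ax^2 + Bx + C = 0, where b-k = -18.897
A = 1+m^2 = 5.691556
B = 2(m(b-k) - h) = 2(2.1660*(-18.897) - 6) = -93.861804
C = h^2 + (b-k)^2 - r^2 = 36 + 357.096609 - 16 = 377.096609
disc = B^2-4AC = 8810.0383 - 8585.0659 = 224.9724
disc > 0

2 intersection points


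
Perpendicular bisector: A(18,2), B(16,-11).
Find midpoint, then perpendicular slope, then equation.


Midpoint = (17, -4.5)
Slope of AB = dy/dx = -13/(-2) = 6.5000
Perp slope = -dx/dy = -2/13 = -0.1538
b = My - (perp slope)*Mx = -4.5 + (-2*17)/(-13) = -4.5 + 2.6154 = -1.8846

y = -0.1538x - 1.8846


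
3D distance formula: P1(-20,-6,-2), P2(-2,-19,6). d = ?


dx=18, dy=-13, dz=8
d = sqrt(324+169+64) = sqrt(557) = 23.6008

23.6008


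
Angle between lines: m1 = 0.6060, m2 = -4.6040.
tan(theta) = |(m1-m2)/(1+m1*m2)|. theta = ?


m1-m2 = 5.21
1+m1*m2 = -1.790024
tan(theta) = |5.21/(-1.790024)| = 2.910576
theta = arctan(|5.21/(-1.790024)|) = 71.0386 degrees (acute angle)

71.0386 degrees


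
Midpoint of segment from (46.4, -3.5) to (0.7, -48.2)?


Mx = (46.4 + 0.7)/2 = 47.1/2 = 23.5500
My = (-3.5 - 48.2)/2 = -51.7/2 = -25.8500

(23.5500, -25.8500)


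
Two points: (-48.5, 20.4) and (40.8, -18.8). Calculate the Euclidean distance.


dx = 40.8 + 48.5 = 89.3
dy = -18.8 - 20.4 = -39.2
d = sqrt(7974.49 + 1536.64) = sqrt(9511.13) = 97.5250

97.5250


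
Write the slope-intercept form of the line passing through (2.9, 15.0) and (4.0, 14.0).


m = (-1.0)/(1.1) = -0.9091
b = y1 - m*x1 = 15.0 - (-1.0*2.9)/(1.1) = 15.0 + 2.6364 = 17.6364

y = -0.9091x + 17.6364


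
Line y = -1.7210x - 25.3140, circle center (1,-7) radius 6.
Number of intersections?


Substitute y = -1.7210x - 25.3140: (x-1)^2 + (-1.7210x- 25.3140+ 7)^2 = 36
Expand to Ax^2 + Bx + C = 0, where b-k = -18.314
A = 1+m^2 = 3.961841
B = 2(m(b-k) - h) = 2(-1.7210*(-18.314) - 1) = 61.036788
C = h^2 + (b-k)^2 - r^2 = 1 + 335.402596 - 36 = 300.402596
disc = B^2-4AC = 3725.4895 - 4760.5893 = -1035.0998
disc < 0

0 intersection points


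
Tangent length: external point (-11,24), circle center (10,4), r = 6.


d = sqrt((-11-10)^2 + (24-4)^2) = sqrt(441+400) = 29.0000
L = sqrt(841.0000 - 36) = sqrt(805.0000) = 28.3725

28.3725


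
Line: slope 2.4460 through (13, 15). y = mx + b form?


y - 15 = 2.4460(x - 13)
y = 2.4460x + 15 - 2.4460*13
y = 2.4460x - 16.7980

y = 2.4460x - 16.7980


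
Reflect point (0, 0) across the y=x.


Reflection rule for y=x: (y, x)
(0, 0) -> (0, 0)

(0, 0)


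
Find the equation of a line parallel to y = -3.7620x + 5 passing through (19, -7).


Parallel lines have equal slopes.
m2 = -3.7620
b2 = -7 + 3.7620*19 = 64.4780

y = -3.7620x + 64.4780


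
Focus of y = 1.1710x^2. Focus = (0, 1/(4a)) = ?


a = 1.1710
4a = 4.6840
focus = (0, 1/4.6840) = (0, 0.2135)

Focus = (0, 0.2135)


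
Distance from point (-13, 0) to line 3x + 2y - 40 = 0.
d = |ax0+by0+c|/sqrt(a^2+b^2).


|3*(-13) + 2*0 - 40| = |-79| = 79
sqrt(9 + 4) = sqrt(13) = 3.6056
d = 79/sqrt(13) = 21.9107

21.9107


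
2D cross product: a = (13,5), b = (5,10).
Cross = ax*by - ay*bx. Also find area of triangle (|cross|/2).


cross = 13*10 - 5*5 = 130 - 25 = 105
Triangle area = |105|/2 = 105/2 = 52.5000

cross = 105, triangle area = 52.5000


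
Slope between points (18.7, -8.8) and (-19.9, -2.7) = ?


dy = -2.7 + 8.8 = 6.1
dx = -19.9 - 18.7 = -38.6
m = 6.1/(-38.6) = -0.1580

m = -0.1580


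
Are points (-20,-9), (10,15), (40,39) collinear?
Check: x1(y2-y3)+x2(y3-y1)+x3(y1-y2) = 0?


-20*(15-39) + 10*(39+ 9) + 40*(-9-15)
= 480 + 480 - 960 = 0

Yes, collinear (determinant = 0)


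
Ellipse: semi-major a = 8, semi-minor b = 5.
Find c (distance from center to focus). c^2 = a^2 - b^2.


c^2 = 8^2 - 5^2 = 64 - 25 = 39
c = sqrt(39) = 6.2450

c = 6.2450


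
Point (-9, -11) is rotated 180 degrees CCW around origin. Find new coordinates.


cos(180) = -1, sin(180) = 0
x' = -9*(-1) + 11*0 = 9
y' = -9*0 - 11*(-1) = 11

(9, 11)


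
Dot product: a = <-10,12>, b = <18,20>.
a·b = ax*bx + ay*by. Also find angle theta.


a·b = -10*18 + 12*20 = -180 + 240 = 60
|a| = sqrt(100+144) = 15.6205
|b| = sqrt(324+400) = 26.9072
cos(theta) = 60/(sqrt(244)*sqrt(724)) = 60/sqrt(176656) = 0.142754
theta = arccos(60/sqrt(176656)) = 81.7928 degrees

a·b = 60, theta = 81.7928 deg


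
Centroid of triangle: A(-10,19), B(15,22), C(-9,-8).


Gx = (-10+15- 9)/3 = -4/3 = -1.3333
Gy = (19+22- 8)/3 = 33/3 = 11.0000

G = (-1.3333, 11.0000)


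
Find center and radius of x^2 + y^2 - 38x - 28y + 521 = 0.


h = -D/2 = 38/2 = 19
k = -E/2 = 28/2 = 14
r^2 = h^2 + k^2 - F = 361 + 196 - 521 = 36
r = 6

Center (19, 14), radius = 6


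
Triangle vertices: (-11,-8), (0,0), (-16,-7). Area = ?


-11*(0+ 7) = -77
0*(-7+ 8) = 0
-16*(-8-0) = 128
sum = 51
Area = |51|/2 = 25.5000

25.5000 sq units


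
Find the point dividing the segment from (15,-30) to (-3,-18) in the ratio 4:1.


Px = (4*(-3) + 1*15)/5 = 3/5 = 0.6000
Py = (4*(-18) + 1*(-30))/5 = -102/5 = -20.4000

P = (0.6000, -20.4000)


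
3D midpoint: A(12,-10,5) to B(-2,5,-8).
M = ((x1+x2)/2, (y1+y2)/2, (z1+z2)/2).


Mx = (12- 2)/2 = 5.0000
My = (-10+5)/2 = -2.5000
Mz = (5- 8)/2 = -1.5000

M = (5.0000, -2.5000, -1.5000)


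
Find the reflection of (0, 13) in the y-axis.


Reflection rule for y-axis: (-x, y)
(0, 13) -> (0, 13)

(0, 13)


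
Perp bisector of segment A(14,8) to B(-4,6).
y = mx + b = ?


Midpoint = (5, 7)
Slope of AB = dy/dx = -2/(-18) = 0.1111
Perp slope = -dx/dy = -18/2 = -9.0000
b = My - (perp slope)*Mx = 7 + (-18*5)/(-2) = 7 + 45.0000 = 52.0000

y = -9.0000x + 52.0000


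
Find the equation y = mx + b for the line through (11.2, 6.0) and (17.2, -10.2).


m = (-16.2)/(6.0) = -2.7000
b = y1 - m*x1 = 6.0 - (-16.2*11.2)/(6.0) = 6.0 + 30.2400 = 36.2400

y = -2.7000x + 36.2400


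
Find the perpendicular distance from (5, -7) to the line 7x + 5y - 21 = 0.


|7*5 + 5*(-7) - 21| = |-21| = 21
sqrt(49 + 25) = sqrt(74) = 8.6023
d = 21/sqrt(74) = 2.4412

2.4412


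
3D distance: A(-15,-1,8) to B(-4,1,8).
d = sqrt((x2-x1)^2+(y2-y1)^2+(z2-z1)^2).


dx=11, dy=2, dz=0
d = sqrt(121+4+0) = sqrt(125) = 11.1803

11.1803


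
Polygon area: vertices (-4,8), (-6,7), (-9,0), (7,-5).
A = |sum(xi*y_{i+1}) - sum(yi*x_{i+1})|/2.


sum(xi*y_{i+1}) = -4*7 - 6*0 - 9*(-5) + 7*8 = 73
sum(yi*x_{i+1}) = 8*(-6) + 7*(-9) + 0*7 - 5*(-4) = -91
Area = |73 + 91|/2 = 164/2 = 82.0000

82.0000 sq units


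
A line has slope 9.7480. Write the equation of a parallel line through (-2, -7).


Parallel lines have equal slopes.
m2 = 9.7480
b2 = -7 - 9.7480*(-2) = 12.4960

y = 9.7480x + 12.4960


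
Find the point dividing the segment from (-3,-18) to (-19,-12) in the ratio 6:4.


Px = (6*(-19) + 4*(-3))/10 = -126/10 = -12.6000
Py = (6*(-12) + 4*(-18))/10 = -144/10 = -14.4000

P = (-12.6000, -14.4000)


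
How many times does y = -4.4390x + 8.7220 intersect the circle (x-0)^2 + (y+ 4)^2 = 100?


Substitute y = -4.4390x + 8.7220: (x-0)^2 + (-4.4390x+8.7220+ 4)^2 = 100
Expand to Ax^2 + Bx + C = 0, where b-k = 12.722
A = 1+m^2 = 20.704721
B = 2(m(b-k) - h) = 2(-4.4390*12.722 - 0) = -112.945916
C = h^2 + (b-k)^2 - r^2 = 0 + 161.849284 - 100 = 61.849284
disc = B^2-4AC = 12756.7799 - 5122.2887 = 7634.4912
disc > 0

2 intersection points


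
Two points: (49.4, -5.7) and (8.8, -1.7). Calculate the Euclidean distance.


dx = 8.8 - 49.4 = -40.6
dy = -1.7 + 5.7 = 4.0
d = sqrt(1648.36 + 16.0) = sqrt(1664.36) = 40.7966

40.7966


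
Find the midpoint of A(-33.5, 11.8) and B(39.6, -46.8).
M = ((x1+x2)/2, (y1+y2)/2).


Mx = (-33.5 + 39.6)/2 = 6.1/2 = 3.0500
My = (11.8 - 46.8)/2 = -35.0/2 = -17.5000

(3.0500, -17.5000)


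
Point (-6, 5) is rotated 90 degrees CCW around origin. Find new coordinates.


cos(90) = 0, sin(90) = 1
x' = -6*0 - 5*1 = -5
y' = -6*1 + 5*0 = -6

(-5, -6)


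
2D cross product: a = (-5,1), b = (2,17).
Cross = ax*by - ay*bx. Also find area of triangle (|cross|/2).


cross = -5*17 - 1*2 = -85 - 2 = -87
Triangle area = |-87|/2 = 87/2 = 43.5000

cross = -87, triangle area = 43.5000


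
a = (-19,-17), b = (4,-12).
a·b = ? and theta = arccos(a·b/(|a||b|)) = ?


a·b = -19*4 - 17*(-12) = -76 + 204 = 128
|a| = sqrt(361+289) = 25.4951
|b| = sqrt(16+144) = 12.6491
cos(theta) = 128/(sqrt(650)*sqrt(160)) = 128/sqrt(104000) = 0.396911
theta = arccos(128/sqrt(104000)) = 66.6148 degrees

a·b = 128, theta = 66.6148 deg


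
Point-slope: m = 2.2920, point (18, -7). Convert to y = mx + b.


y + 7 = 2.2920(x - 18)
y = 2.2920x - 7 - 2.2920*18
y = 2.2920x - 48.2560

y = 2.2920x - 48.2560


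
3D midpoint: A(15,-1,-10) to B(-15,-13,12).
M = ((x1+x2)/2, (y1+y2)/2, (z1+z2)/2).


Mx = (15- 15)/2 = 0
My = (-1- 13)/2 = -7.0000
Mz = (-10+12)/2 = 1.0000

M = (0, -7.0000, 1.0000)


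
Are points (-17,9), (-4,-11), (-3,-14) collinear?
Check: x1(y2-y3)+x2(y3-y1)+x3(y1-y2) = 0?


-17*(-11+ 14) - 4*(-14-9) - 3*(9+ 11)
= -51 + 92 - 60 = -19

No, not collinear (determinant = -19)


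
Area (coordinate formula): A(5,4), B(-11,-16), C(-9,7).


5*(-16-7) = -115
-11*(7-4) = -33
-9*(4+ 16) = -180
sum = -328
Area = |-328|/2 = 164.0000

164.0000 sq units


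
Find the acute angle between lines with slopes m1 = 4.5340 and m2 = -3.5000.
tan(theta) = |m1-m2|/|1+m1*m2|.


m1-m2 = 8.034
1+m1*m2 = -14.869
tan(theta) = |8.034/(-14.869)| = 0.540319
theta = arctan(|8.034/(-14.869)|) = 28.3832 degrees (acute angle)

28.3832 degrees


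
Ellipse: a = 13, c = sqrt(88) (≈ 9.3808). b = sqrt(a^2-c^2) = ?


b^2 = 13^2 - (sqrt(88))^2 = 169 - 88 = 81
b = sqrt(81) = 9

b = 9


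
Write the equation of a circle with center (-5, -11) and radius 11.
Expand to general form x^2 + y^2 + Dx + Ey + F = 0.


(x+ 5)^2 + (y+ 11)^2 = 11^2
D = -2h = 10, E = -2k = 22
F = h^2+k^2-r^2 = 25+121-121 = 25

x^2 + y^2 + 10x + 22y + 25 = 0


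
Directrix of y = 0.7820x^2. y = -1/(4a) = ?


a = 0.7820
1/(4a) = 0.3197
directrix: y = -0.3197 = -0.3197

y = -0.3197


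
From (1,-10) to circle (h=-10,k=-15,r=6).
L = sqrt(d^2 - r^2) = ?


d = sqrt((1+ 10)^2 + (-10+ 15)^2) = sqrt(121+25) = 12.0830
L = sqrt(146.0000 - 36) = sqrt(110.0000) = 10.4881

10.4881


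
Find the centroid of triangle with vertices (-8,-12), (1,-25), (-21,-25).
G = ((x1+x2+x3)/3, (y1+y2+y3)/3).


Gx = (-8+1- 21)/3 = -28/3 = -9.3333
Gy = (-12- 25- 25)/3 = -62/3 = -20.6667

G = (-9.3333, -20.6667)


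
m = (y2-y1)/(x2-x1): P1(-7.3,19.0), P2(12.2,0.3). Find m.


dy = 0.3 - 19.0 = -18.7
dx = 12.2 + 7.3 = 19.5
m = -18.7/19.5 = -0.9590

m = -0.9590


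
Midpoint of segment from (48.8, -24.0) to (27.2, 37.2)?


Mx = (48.8 + 27.2)/2 = 76.0/2 = 38.0000
My = (-24.0 + 37.2)/2 = 13.2/2 = 6.6000

(38.0000, 6.6000)


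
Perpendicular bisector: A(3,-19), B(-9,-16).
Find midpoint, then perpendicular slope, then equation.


Midpoint = (-3, -17.5)
Slope of AB = dy/dx = 3/(-12) = -0.2500
Perp slope = -dx/dy = 12/3 = 4.0000
b = My - (perp slope)*Mx = -17.5 + (-12*(-3))/3 = -17.5 + 12.0000 = -5.5000

y = 4.0000x - 5.5000


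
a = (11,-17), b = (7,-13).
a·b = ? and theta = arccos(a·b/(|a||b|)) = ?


a·b = 11*7 - 17*(-13) = 77 + 221 = 298
|a| = sqrt(121+289) = 20.2485
|b| = sqrt(49+169) = 14.7648
cos(theta) = 298/(sqrt(410)*sqrt(218)) = 298/sqrt(89380) = 0.996773
theta = arccos(298/sqrt(89380)) = 4.6045 degrees

a·b = 298, theta = 4.6045 deg


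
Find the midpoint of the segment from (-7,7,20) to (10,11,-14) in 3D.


Mx = (-7+10)/2 = 1.5000
My = (7+11)/2 = 9.0000
Mz = (20- 14)/2 = 3.0000

M = (1.5000, 9.0000, 3.0000)


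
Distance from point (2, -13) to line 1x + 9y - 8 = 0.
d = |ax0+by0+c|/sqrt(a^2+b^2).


|1*2 + 9*(-13) - 8| = |-123| = 123
sqrt(1 + 81) = sqrt(82) = 9.0554
d = 123/sqrt(82) = 13.5831

13.5831


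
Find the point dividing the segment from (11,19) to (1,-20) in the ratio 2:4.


Px = (2*1 + 4*11)/6 = 46/6 = 7.6667
Py = (2*(-20) + 4*19)/6 = 36/6 = 6.0000

P = (7.6667, 6.0000)


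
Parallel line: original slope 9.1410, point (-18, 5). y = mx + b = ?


Parallel lines have equal slopes.
m2 = 9.1410
b2 = 5 - 9.1410*(-18) = 169.5380

y = 9.1410x + 169.5380


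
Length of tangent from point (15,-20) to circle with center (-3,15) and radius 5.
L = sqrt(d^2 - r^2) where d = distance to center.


d = sqrt((15+ 3)^2 + (-20-15)^2) = sqrt(324+1225) = 39.3573
L = sqrt(1549.0000 - 25) = sqrt(1524.0000) = 39.0384

39.0384


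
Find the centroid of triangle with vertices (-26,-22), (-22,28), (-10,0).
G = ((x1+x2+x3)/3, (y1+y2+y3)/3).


Gx = (-26- 22- 10)/3 = -58/3 = -19.3333
Gy = (-22+28+0)/3 = 6/3 = 2.0000

G = (-19.3333, 2.0000)


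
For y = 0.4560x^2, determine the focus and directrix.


a = 0.4560
1/(4a) = 0.5482
Focus = (0, 0.5482)
Directrix: y = -0.5482

Focus = (0, 0.5482), Directrix: y = -0.5482


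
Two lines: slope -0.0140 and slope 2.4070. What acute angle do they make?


m1-m2 = -2.421
1+m1*m2 = 0.966302
tan(theta) = |-2.421/0.966302| = 2.505428
theta = arctan(|-2.421/0.966302|) = 68.2414 degrees (acute angle)

68.2414 degrees


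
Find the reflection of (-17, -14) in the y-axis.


Reflection rule for y-axis: (-x, y)
(-17, -14) -> (17, -14)

(17, -14)


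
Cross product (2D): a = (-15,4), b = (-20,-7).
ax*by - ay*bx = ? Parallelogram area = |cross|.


cross = -15*(-7) - 4*(-20) = 105 + 80 = 185
Parallelogram area = |185| = 185

cross = 185, parallelogram area = 185


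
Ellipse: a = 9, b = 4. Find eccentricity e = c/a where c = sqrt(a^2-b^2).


c = sqrt(81-16) = sqrt(65) = 8.0623
e = c/a = sqrt(65)/9 = 0.8958

e = 0.8958


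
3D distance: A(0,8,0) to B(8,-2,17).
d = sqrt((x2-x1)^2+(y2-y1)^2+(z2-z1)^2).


dx=8, dy=-10, dz=17
d = sqrt(64+100+289) = sqrt(453) = 21.2838

21.2838


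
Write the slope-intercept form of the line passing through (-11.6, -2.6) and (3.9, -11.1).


m = (-8.5)/(15.5) = -0.5484
b = y1 - m*x1 = -2.6 - (-8.5*(-11.6))/(15.5) = -2.6 - 6.3613 = -8.9613

y = -0.5484x - 8.9613


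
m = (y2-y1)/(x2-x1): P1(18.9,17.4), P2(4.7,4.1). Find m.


dy = 4.1 - 17.4 = -13.3
dx = 4.7 - 18.9 = -14.2
m = -13.3/(-14.2) = 0.9366

m = 0.9366


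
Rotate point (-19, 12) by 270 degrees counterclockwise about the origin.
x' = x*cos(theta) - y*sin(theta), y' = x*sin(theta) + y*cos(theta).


cos(270) = 0, sin(270) = -1
x' = -19*0 - 12*(-1) = 12
y' = -19*(-1) + 12*0 = 19

(12, 19)


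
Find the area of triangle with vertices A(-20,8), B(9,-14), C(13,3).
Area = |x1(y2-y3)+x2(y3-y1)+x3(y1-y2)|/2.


-20*(-14-3) = 340
9*(3-8) = -45
13*(8+ 14) = 286
sum = 581
Area = |581|/2 = 290.5000

290.5000 sq units


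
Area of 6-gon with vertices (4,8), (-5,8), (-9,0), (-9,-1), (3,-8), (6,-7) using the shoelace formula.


sum(xi*y_{i+1}) = 4*8 - 5*0 - 9*(-1) - 9*(-8) + 3*(-7) + 6*8 = 140
sum(yi*x_{i+1}) = 8*(-5) + 8*(-9) + 0*(-9) - 1*3 - 8*6 - 7*4 = -191
Area = |140 + 191|/2 = 331/2 = 165.5000

165.5000 sq units


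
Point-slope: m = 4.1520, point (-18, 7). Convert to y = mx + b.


y - 7 = 4.1520(x + 18)
y = 4.1520x + 7 - 4.1520*(-18)
y = 4.1520x + 81.7360

y = 4.1520x + 81.7360


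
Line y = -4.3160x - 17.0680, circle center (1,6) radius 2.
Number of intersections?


Substitute y = -4.3160x - 17.0680: (x-1)^2 + (-4.3160x- 17.0680-6)^2 = 4
Expand to Ax^2 + Bx + C = 0, where b-k = -23.068
A = 1+m^2 = 19.627856
B = 2(m(b-k) - h) = 2(-4.3160*(-23.068) - 1) = 197.122976
C = h^2 + (b-k)^2 - r^2 = 1 + 532.132624 - 4 = 529.132624
disc = B^2-4AC = 38857.4677 - 41542.9558 = -2685.4881
disc < 0

0 intersection points


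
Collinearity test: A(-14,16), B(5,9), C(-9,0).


-14*(9-0) + 5*(0-16) - 9*(16-9)
= -126 - 80 - 63 = -269

No, not collinear (determinant = -269)


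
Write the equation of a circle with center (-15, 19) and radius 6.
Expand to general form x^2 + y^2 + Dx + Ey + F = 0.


(x+ 15)^2 + (y-19)^2 = 6^2
D = -2h = 30, E = -2k = -38
F = h^2+k^2-r^2 = 225+361-36 = 550

x^2 + y^2 + 30x - 38y + 550 = 0


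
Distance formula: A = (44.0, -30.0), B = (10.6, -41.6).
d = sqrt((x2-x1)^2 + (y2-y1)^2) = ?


dx = 10.6 - 44.0 = -33.4
dy = -41.6 + 30.0 = -11.6
d = sqrt(1115.56 + 134.56) = sqrt(1250.12) = 35.3570

35.3570


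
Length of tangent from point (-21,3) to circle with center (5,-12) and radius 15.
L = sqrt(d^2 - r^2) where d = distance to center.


d = sqrt((-21-5)^2 + (3+ 12)^2) = sqrt(676+225) = 30.0167
L = sqrt(901.0000 - 225) = sqrt(676.0000) = 26.0000

26.0000


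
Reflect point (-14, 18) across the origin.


Reflection rule for origin: (-x, -y)
(-14, 18) -> (14, -18)

(14, -18)


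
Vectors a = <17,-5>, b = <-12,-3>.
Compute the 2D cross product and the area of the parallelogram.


cross = 17*(-3) + 5*(-12) = -51 - 60 = -111
Parallelogram area = |-111| = 111

cross = -111, parallelogram area = 111


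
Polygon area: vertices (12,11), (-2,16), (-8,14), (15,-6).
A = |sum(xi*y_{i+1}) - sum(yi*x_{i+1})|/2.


sum(xi*y_{i+1}) = 12*16 - 2*14 - 8*(-6) + 15*11 = 377
sum(yi*x_{i+1}) = 11*(-2) + 16*(-8) + 14*15 - 6*12 = -12
Area = |377 + 12|/2 = 389/2 = 194.5000

194.5000 sq units


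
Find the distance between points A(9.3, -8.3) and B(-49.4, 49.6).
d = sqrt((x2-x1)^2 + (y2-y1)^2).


dx = -49.4 - 9.3 = -58.7
dy = 49.6 + 8.3 = 57.9
d = sqrt(3445.69 + 3352.41) = sqrt(6798.1) = 82.4506

82.4506


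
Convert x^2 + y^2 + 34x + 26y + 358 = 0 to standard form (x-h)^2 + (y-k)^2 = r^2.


h = -D/2 = -34/2 = -17
k = -E/2 = -26/2 = -13
r^2 = h^2 + k^2 - F = 289 + 169 - 358 = 100
r = 10

Center (-17, -13), radius = 10


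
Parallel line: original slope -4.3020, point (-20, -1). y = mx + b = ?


Parallel lines have equal slopes.
m2 = -4.3020
b2 = -1 + 4.3020*(-20) = -87.0400

y = -4.3020x - 87.0400


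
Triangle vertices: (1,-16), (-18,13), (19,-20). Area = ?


1*(13+ 20) = 33
-18*(-20+ 16) = 72
19*(-16-13) = -551
sum = -446
Area = |-446|/2 = 223.0000

223.0000 sq units


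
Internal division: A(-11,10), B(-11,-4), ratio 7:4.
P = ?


Px = (7*(-11) + 4*(-11))/11 = -121/11 = -11.0000
Py = (7*(-4) + 4*10)/11 = 12/11 = 1.0909

P = (-11.0000, 1.0909)


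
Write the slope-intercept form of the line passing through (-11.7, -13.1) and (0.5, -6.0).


m = (7.1)/(12.2) = 0.5820
b = y1 - m*x1 = -13.1 - (7.1*(-11.7))/(12.2) = -13.1 + 6.8090 = -6.2910

y = 0.5820x - 6.2910


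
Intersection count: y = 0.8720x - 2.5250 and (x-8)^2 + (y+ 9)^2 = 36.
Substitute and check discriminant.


Substitute y = 0.8720x - 2.5250: (x-8)^2 + (0.8720x- 2.5250+ 9)^2 = 36
Expand to Ax^2 + Bx + C = 0, where b-k = 6.475
A = 1+m^2 = 1.760384
B = 2(m(b-k) - h) = 2(0.8720*6.475 - 8) = -4.7076
C = h^2 + (b-k)^2 - r^2 = 64 + 41.925625 - 36 = 69.925625
disc = B^2-4AC = 22.1615 - 492.3838 = -470.2223
disc < 0

0 intersection points


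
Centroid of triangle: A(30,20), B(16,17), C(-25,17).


Gx = (30+16- 25)/3 = 21/3 = 7.0000
Gy = (20+17+17)/3 = 54/3 = 18.0000

G = (7.0000, 18.0000)


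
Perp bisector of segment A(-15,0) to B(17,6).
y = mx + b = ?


Midpoint = (1, 3)
Slope of AB = dy/dx = 6/32 = 0.1875
Perp slope = -dx/dy = -32/6 = -5.3333
b = My - (perp slope)*Mx = 3 + (32*1)/6 = 3 + 5.3333 = 8.3333

y = -5.3333x + 8.3333


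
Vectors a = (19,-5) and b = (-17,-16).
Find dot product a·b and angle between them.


a·b = 19*(-17) - 5*(-16) = -323 + 80 = -243
|a| = sqrt(361+25) = 19.6469
|b| = sqrt(289+256) = 23.3452
cos(theta) = -243/(sqrt(386)*sqrt(545)) = -243/sqrt(210370) = -0.529803
theta = arccos(-243/sqrt(210370)) = 121.9921 degrees

a·b = -243, theta = 121.9921 deg


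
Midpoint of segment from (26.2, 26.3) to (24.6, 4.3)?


Mx = (26.2 + 24.6)/2 = 50.8/2 = 25.4000
My = (26.3 + 4.3)/2 = 30.6/2 = 15.3000

(25.4000, 15.3000)


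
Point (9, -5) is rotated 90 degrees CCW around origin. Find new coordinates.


cos(90) = 0, sin(90) = 1
x' = 9*0 + 5*1 = 5
y' = 9*1 - 5*0 = 9

(5, 9)


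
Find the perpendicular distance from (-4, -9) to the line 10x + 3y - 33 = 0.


|10*(-4) + 3*(-9) - 33| = |-100| = 100
sqrt(100 + 9) = sqrt(109) = 10.4403
d = 100/sqrt(109) = 9.5783

9.5783


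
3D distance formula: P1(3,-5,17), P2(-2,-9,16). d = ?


dx=-5, dy=-4, dz=-1
d = sqrt(25+16+1) = sqrt(42) = 6.4807

6.4807


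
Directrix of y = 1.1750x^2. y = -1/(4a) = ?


a = 1.1750
1/(4a) = 0.2128
directrix: y = -0.2128 = -0.2128

y = -0.2128


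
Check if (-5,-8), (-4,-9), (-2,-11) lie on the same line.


-5*(-9+ 11) - 4*(-11+ 8) - 2*(-8+ 9)
= -10 + 12 - 2 = 0

Yes, collinear (determinant = 0)


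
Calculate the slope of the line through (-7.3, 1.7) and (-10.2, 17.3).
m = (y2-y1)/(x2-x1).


dy = 17.3 - 1.7 = 15.6
dx = -10.2 + 7.3 = -2.9
m = 15.6/(-2.9) = -5.3793

m = -5.3793


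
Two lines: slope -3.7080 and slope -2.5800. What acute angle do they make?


m1-m2 = -1.128
1+m1*m2 = 10.56664
tan(theta) = |-1.128/10.56664| = 0.106751
theta = arctan(|-1.128/10.56664|) = 6.0933 degrees (acute angle)

6.0933 degrees


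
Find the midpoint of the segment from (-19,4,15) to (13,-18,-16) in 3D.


Mx = (-19+13)/2 = -3.0000
My = (4- 18)/2 = -7.0000
Mz = (15- 16)/2 = -0.5000

M = (-3.0000, -7.0000, -0.5000)


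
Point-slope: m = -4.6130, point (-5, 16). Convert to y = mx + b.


y - 16 = -4.6130(x + 5)
y = -4.6130x + 16 + 4.6130*(-5)
y = -4.6130x - 7.0650

y = -4.6130x - 7.0650


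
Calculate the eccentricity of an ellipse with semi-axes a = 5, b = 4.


c = sqrt(25-16) = sqrt(9) = 3.0000
e = c/a = 3/5 = 0.6000

e = 0.6000


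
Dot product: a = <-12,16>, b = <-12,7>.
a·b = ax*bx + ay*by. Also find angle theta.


a·b = -12*(-12) + 16*7 = 144 + 112 = 256
|a| = sqrt(144+256) = 20.0000
|b| = sqrt(144+49) = 13.8924
cos(theta) = 256/(sqrt(400)*sqrt(193)) = 256/sqrt(77200) = 0.921364
theta = arccos(256/sqrt(77200)) = 22.8737 degrees

a·b = 256, theta = 22.8737 deg


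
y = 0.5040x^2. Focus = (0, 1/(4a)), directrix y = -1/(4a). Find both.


a = 0.5040
1/(4a) = 0.4960
Focus = (0, 0.4960)
Directrix: y = -0.4960

Focus = (0, 0.4960), Directrix: y = -0.4960


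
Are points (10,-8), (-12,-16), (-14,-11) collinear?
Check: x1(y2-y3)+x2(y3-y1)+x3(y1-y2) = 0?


10*(-16+ 11) - 12*(-11+ 8) - 14*(-8+ 16)
= -50 + 36 - 112 = -126

No, not collinear (determinant = -126)


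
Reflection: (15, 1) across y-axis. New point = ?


Reflection rule for y-axis: (-x, y)
(15, 1) -> (-15, 1)

(-15, 1)


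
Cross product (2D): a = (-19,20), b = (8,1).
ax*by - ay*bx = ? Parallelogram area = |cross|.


cross = -19*1 - 20*8 = -19 - 160 = -179
Parallelogram area = |-179| = 179

cross = -179, parallelogram area = 179


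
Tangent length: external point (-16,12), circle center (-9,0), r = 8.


d = sqrt((-16+ 9)^2 + (12-0)^2) = sqrt(49+144) = 13.8924
L = sqrt(193.0000 - 64) = sqrt(129.0000) = 11.3578

11.3578


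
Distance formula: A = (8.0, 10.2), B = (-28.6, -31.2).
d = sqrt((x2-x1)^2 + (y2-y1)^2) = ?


dx = -28.6 - 8.0 = -36.6
dy = -31.2 - 10.2 = -41.4
d = sqrt(1339.56 + 1713.96) = sqrt(3053.52) = 55.2587

55.2587


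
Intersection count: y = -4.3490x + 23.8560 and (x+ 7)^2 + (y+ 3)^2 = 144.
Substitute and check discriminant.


Substitute y = -4.3490x + 23.8560: (x+ 7)^2 + (-4.3490x+23.8560+ 3)^2 = 144
Expand to Ax^2 + Bx + C = 0, where b-k = 26.856
A = 1+m^2 = 19.913801
B = 2(m(b-k) - h) = 2(-4.3490*26.856 + 7) = -219.593488
C = h^2 + (b-k)^2 - r^2 = 49 + 721.244736 - 144 = 626.244736
disc = B^2-4AC = 48221.3000 - 49883.6522 = -1662.3522
disc < 0

0 intersection points


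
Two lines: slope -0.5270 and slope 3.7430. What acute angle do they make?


m1-m2 = -4.27
1+m1*m2 = -0.972561
tan(theta) = |-4.27/(-0.972561)| = 4.390470
theta = arctan(|-4.27/(-0.972561)|) = 77.1689 degrees (acute angle)

77.1689 degrees


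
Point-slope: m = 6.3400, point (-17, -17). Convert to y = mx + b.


y + 17 = 6.3400(x + 17)
y = 6.3400x - 17 - 6.3400*(-17)
y = 6.3400x + 90.7800

y = 6.3400x + 90.7800


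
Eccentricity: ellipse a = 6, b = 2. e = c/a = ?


c = sqrt(36-4) = sqrt(32) = 5.6569
e = c/a = sqrt(32)/6 = 0.9428

e = 0.9428


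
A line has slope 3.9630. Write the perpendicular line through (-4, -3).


Perpendicular slope = -1/m1 = -1/3.9630 = -0.2523
b2 = y0 - m2*x0 = -3 - 4/3.9630 = -3 - 1.0093 = -4.0093

y = -0.2523x - 4.0093


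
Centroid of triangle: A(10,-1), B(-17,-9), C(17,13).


Gx = (10- 17+17)/3 = 10/3 = 3.3333
Gy = (-1- 9+13)/3 = 3/3 = 1.0000

G = (3.3333, 1.0000)


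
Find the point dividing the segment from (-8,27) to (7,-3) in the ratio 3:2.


Px = (3*7 + 2*(-8))/5 = 5/5 = 1.0000
Py = (3*(-3) + 2*27)/5 = 45/5 = 9.0000

P = (1.0000, 9.0000)


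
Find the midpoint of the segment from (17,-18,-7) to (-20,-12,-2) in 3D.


Mx = (17- 20)/2 = -1.5000
My = (-18- 12)/2 = -15.0000
Mz = (-7- 2)/2 = -4.5000

M = (-1.5000, -15.0000, -4.5000)


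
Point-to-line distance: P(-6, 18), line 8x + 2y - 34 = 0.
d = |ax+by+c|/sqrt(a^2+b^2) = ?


|8*(-6) + 2*18 - 34| = |-46| = 46
sqrt(64 + 4) = sqrt(68) = 8.2462
d = 46/sqrt(68) = 5.5783

5.5783


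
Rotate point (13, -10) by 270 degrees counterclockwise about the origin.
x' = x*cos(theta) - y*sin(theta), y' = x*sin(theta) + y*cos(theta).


cos(270) = 0, sin(270) = -1
x' = 13*0 + 10*(-1) = -10
y' = 13*(-1) - 10*0 = -13

(-10, -13)


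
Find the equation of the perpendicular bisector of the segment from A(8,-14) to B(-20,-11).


Midpoint = (-6, -12.5)
Slope of AB = dy/dx = 3/(-28) = -0.1071
Perp slope = -dx/dy = 28/3 = 9.3333
b = My - (perp slope)*Mx = -12.5 + (-28*(-6))/3 = -12.5 + 56.0000 = 43.5000

y = 9.3333x + 43.5000


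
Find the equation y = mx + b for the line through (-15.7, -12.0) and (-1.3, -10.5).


m = (1.5)/(14.4) = 0.1042
b = y1 - m*x1 = -12.0 - (1.5*(-15.7))/(14.4) = -12.0 + 1.6354 = -10.3646

y = 0.1042x - 10.3646


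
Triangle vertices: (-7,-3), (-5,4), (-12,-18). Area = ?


-7*(4+ 18) = -154
-5*(-18+ 3) = 75
-12*(-3-4) = 84
sum = 5
Area = |5|/2 = 2.5000

2.5000 sq units


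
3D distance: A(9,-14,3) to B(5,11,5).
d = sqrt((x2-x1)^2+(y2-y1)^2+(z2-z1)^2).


dx=-4, dy=25, dz=2
d = sqrt(16+625+4) = sqrt(645) = 25.3969

25.3969


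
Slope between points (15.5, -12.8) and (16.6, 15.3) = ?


dy = 15.3 + 12.8 = 28.1
dx = 16.6 - 15.5 = 1.1
m = 28.1/1.1 = 25.5455

m = 25.5455


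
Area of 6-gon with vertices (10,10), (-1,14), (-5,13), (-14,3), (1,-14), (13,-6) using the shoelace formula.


sum(xi*y_{i+1}) = 10*14 - 1*13 - 5*3 - 14*(-14) + 1*(-6) + 13*10 = 432
sum(yi*x_{i+1}) = 10*(-1) + 14*(-5) + 13*(-14) + 3*1 - 14*13 - 6*10 = -501
Area = |432 + 501|/2 = 933/2 = 466.5000

466.5000 sq units


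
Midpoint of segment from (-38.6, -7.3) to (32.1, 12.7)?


Mx = (-38.6 + 32.1)/2 = -6.5/2 = -3.2500
My = (-7.3 + 12.7)/2 = 5.4/2 = 2.7000

(-3.2500, 2.7000)


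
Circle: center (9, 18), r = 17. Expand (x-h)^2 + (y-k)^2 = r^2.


(x-9)^2 + (y-18)^2 = 17^2
D = -2h = -18, E = -2k = -36
F = h^2+k^2-r^2 = 81+324-289 = 116

x^2 + y^2 - 18x - 36y + 116 = 0


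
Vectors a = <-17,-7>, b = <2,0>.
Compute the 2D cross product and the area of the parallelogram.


cross = -17*0 + 7*2 = 0 + 14 = 14
Parallelogram area = |14| = 14

cross = 14, parallelogram area = 14


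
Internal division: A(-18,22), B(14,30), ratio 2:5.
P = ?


Px = (2*14 + 5*(-18))/7 = -62/7 = -8.8571
Py = (2*30 + 5*22)/7 = 170/7 = 24.2857

P = (-8.8571, 24.2857)


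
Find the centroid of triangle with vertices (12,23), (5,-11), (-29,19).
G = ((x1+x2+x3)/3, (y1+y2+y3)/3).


Gx = (12+5- 29)/3 = -12/3 = -4.0000
Gy = (23- 11+19)/3 = 31/3 = 10.3333

G = (-4.0000, 10.3333)


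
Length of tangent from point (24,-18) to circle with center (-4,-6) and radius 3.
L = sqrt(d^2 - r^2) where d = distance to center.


d = sqrt((24+ 4)^2 + (-18+ 6)^2) = sqrt(784+144) = 30.4631
L = sqrt(928.0000 - 9) = sqrt(919.0000) = 30.3150

30.3150


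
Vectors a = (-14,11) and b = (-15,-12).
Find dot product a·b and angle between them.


a·b = -14*(-15) + 11*(-12) = 210 - 132 = 78
|a| = sqrt(196+121) = 17.8045
|b| = sqrt(225+144) = 19.2094
cos(theta) = 78/(sqrt(317)*sqrt(369)) = 78/sqrt(116973) = 0.228061
theta = arccos(78/sqrt(116973)) = 76.8170 degrees

a·b = 78, theta = 76.8170 deg


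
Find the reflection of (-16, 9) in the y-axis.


Reflection rule for y-axis: (-x, y)
(-16, 9) -> (16, 9)

(16, 9)


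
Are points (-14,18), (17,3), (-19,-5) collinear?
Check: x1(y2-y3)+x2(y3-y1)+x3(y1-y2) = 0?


-14*(3+ 5) + 17*(-5-18) - 19*(18-3)
= -112 - 391 - 285 = -788

No, not collinear (determinant = -788)


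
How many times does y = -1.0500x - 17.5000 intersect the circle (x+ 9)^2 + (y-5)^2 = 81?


Substitute y = -1.0500x - 17.5000: (x+ 9)^2 + (-1.0500x- 17.5000-5)^2 = 81
Expand to Ax^2 + Bx + C = 0, where b-k = -22.5
A = 1+m^2 = 2.1025
B = 2(m(b-k) - h) = 2(-1.0500*(-22.5) + 9) = 65.25
C = h^2 + (b-k)^2 - r^2 = 81 + 506.25 - 81 = 506.25
disc = B^2-4AC = 4257.5625 - 4257.5625 = 0
disc = 0

1 intersection point (tangent)


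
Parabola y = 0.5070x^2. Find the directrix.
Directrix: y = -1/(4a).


a = 0.5070
1/(4a) = 0.4931
directrix: y = -0.4931 = -0.4931

y = -0.4931


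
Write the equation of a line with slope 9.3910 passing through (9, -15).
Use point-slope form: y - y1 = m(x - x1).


y + 15 = 9.3910(x - 9)
y = 9.3910x - 15 - 9.3910*9
y = 9.3910x - 99.5190

y = 9.3910x - 99.5190


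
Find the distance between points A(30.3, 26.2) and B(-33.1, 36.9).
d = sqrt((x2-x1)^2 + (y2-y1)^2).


dx = -33.1 - 30.3 = -63.4
dy = 36.9 - 26.2 = 10.7
d = sqrt(4019.56 + 114.49) = sqrt(4134.05) = 64.2966

64.2966


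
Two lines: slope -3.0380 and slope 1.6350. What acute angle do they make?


m1-m2 = -4.673
1+m1*m2 = -3.96713
tan(theta) = |-4.673/(-3.96713)| = 1.177930
theta = arctan(|-4.673/(-3.96713)|) = 49.6705 degrees (acute angle)

49.6705 degrees


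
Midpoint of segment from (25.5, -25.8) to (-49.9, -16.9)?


Mx = (25.5 - 49.9)/2 = -24.4/2 = -12.2000
My = (-25.8 - 16.9)/2 = -42.7/2 = -21.3500

(-12.2000, -21.3500)


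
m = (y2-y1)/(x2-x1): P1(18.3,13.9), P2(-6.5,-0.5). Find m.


dy = -0.5 - 13.9 = -14.4
dx = -6.5 - 18.3 = -24.8
m = -14.4/(-24.8) = 0.5806

m = 0.5806


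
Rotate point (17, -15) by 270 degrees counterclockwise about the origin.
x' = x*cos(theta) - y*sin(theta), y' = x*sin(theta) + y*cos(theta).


cos(270) = 0, sin(270) = -1
x' = 17*0 + 15*(-1) = -15
y' = 17*(-1) - 15*0 = -17

(-15, -17)


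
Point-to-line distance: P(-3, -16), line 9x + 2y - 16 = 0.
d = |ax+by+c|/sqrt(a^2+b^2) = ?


|9*(-3) + 2*(-16) - 16| = |-75| = 75
sqrt(81 + 4) = sqrt(85) = 9.2195
d = 75/sqrt(85) = 8.1349

8.1349


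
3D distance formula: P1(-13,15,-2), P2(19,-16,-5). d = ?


dx=32, dy=-31, dz=-3
d = sqrt(1024+961+9) = sqrt(1994) = 44.6542

44.6542


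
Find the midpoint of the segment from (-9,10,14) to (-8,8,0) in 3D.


Mx = (-9- 8)/2 = -8.5000
My = (10+8)/2 = 9.0000
Mz = (14+0)/2 = 7.0000

M = (-8.5000, 9.0000, 7.0000)


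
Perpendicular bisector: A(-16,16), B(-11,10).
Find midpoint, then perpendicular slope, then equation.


Midpoint = (-13.5, 13)
Slope of AB = dy/dx = -6/5 = -1.2000
Perp slope = -dx/dy = 5/6 = 0.8333
b = My - (perp slope)*Mx = 13 + (5*(-13.5))/(-6) = 13 + 11.2500 = 24.2500

y = 0.8333x + 24.2500


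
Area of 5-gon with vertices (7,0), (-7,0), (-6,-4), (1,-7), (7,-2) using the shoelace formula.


sum(xi*y_{i+1}) = 7*0 - 7*(-4) - 6*(-7) + 1*(-2) + 7*0 = 68
sum(yi*x_{i+1}) = 0*(-7) + 0*(-6) - 4*1 - 7*7 - 2*7 = -67
Area = |68 + 67|/2 = 135/2 = 67.5000

67.5000 sq units


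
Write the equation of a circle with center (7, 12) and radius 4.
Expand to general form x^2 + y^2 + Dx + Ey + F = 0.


(x-7)^2 + (y-12)^2 = 4^2
D = -2h = -14, E = -2k = -24
F = h^2+k^2-r^2 = 49+144-16 = 177

x^2 + y^2 - 14x - 24y + 177 = 0


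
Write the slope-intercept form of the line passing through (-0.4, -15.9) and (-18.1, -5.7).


m = (10.2)/(-17.7) = -0.5763
b = y1 - m*x1 = -15.9 - (10.2*(-0.4))/(-17.7) = -15.9 - 0.2305 = -16.1305

y = -0.5763x - 16.1305


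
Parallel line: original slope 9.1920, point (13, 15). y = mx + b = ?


Parallel lines have equal slopes.
m2 = 9.1920
b2 = 15 - 9.1920*13 = -104.4960

y = 9.1920x - 104.4960


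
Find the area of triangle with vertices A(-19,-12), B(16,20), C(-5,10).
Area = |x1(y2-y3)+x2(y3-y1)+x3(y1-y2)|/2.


-19*(20-10) = -190
16*(10+ 12) = 352
-5*(-12-20) = 160
sum = 322
Area = |322|/2 = 161.0000

161.0000 sq units


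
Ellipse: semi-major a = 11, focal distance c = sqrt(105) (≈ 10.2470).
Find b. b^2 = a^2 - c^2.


b^2 = 11^2 - (sqrt(105))^2 = 121 - 105 = 16
b = sqrt(16) = 4

b = 4
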